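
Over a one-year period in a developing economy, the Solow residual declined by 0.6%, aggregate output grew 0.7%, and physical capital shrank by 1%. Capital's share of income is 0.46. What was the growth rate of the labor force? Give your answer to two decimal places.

Labor's share = 1 − 0.46 = 0.54.
gY = gA + 0.46×(-1) + 0.54×g.
0.54×g = 0.7 + 0.6 + 0.46 = 1.76.
g = 1.76 / 0.54 = 3.2593%.

3.26%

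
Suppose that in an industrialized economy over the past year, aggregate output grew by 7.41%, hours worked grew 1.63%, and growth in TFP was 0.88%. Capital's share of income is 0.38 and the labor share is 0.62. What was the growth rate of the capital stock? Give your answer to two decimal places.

14.52%

Labor's share = 1 − 0.38 = 0.62.
gY = gA + 0.62×1.63 + 0.38×g.
0.38×g = 7.41 − 0.88 − 1.0106 = 5.5194.
g = 5.5194 / 0.38 = 14.5247%.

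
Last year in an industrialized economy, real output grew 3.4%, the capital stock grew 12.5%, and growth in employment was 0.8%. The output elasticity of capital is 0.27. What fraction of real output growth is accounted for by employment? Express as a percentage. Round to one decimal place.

17.2%

Labor's share = 1 − 0.27 = 0.73.
Employment contributed 0.73 × 0.8 = 0.584 pp.
Share of growth = 0.584 / 3.4 × 100 = 17.176%.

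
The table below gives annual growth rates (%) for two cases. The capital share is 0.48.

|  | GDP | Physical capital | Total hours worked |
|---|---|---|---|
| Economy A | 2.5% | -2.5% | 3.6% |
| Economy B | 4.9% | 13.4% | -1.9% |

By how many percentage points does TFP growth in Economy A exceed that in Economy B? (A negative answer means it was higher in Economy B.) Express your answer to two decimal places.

Labor's share = 1 − 0.48 = 0.52.
Economy A: TFP = 2.5 + 1.2 − 1.872 = 1.828%.
Economy B: TFP = 4.9 − 6.432 + 0.988 = -0.544%.
Difference = 1.828 − (-0.544) = 2.372 pp.

2.37 percentage points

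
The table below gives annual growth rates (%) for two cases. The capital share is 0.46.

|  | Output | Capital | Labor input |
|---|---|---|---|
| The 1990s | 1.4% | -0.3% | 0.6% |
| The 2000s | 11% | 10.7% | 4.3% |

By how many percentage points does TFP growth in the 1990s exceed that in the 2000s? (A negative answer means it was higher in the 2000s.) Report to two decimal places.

Labor's share = 1 − 0.46 = 0.54.
The 1990s: TFP = 1.4 + 0.138 − 0.324 = 1.214%.
The 2000s: TFP = 11 − 4.922 − 2.322 = 3.756%.
Difference = 1.214 − (3.756) = -2.542 pp.

-2.54 percentage points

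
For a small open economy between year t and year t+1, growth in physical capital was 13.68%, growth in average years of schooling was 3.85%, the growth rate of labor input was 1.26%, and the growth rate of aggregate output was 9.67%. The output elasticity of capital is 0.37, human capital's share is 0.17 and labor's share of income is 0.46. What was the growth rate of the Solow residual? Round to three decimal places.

3.374%

Labor's share = 1 − 0.37 − 0.17 = 0.46.
Physical capital: 0.37 × 13.68 = 5.0616 pp.
Average years of schooling: 0.17 × 3.85 = 0.6545 pp.
Labor input: 0.46 × 1.26 = 0.5796 pp.
TFP growth = 9.67 − 6.2957 = 3.3743%.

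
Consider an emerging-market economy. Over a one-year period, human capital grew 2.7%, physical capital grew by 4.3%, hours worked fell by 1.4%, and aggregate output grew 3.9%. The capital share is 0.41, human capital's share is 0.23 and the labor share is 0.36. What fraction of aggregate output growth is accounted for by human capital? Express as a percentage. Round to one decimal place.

15.9%

Human capital contributed 0.23 × 2.7 = 0.621 pp.
Share of growth = 0.621 / 3.9 × 100 = 15.923%.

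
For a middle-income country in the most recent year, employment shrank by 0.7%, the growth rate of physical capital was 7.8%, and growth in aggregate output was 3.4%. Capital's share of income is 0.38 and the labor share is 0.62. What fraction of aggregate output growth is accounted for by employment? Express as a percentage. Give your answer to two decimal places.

Labor's share = 1 − 0.38 = 0.62.
Employment contributed 0.62 × (-0.7) = -0.434 pp.
Share of growth = -0.434 / 3.4 × 100 = -12.7647%.

Employment accounted for -12.76% of growth.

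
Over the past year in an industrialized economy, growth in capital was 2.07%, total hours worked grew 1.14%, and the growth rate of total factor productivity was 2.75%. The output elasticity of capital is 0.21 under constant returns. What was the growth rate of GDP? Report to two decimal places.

GDP growth was 4.09%.

Labor's share = 1 − 0.21 = 0.79.
Capital: 0.21 × 2.07 = 0.4347 pp.
Total hours worked: 0.79 × 1.14 = 0.9006 pp.
Output growth = 2.75 + 1.3353 = 4.0853%.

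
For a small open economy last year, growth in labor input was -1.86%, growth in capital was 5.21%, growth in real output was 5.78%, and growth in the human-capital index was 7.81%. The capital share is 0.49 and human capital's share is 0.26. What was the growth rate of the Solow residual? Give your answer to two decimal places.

Labor's share = 1 − 0.49 − 0.26 = 0.25.
Capital: 0.49 × 5.21 = 2.5529 pp.
The human-capital index: 0.26 × 7.81 = 2.0306 pp.
Labor input: 0.25 × (-1.86) = -0.465 pp.
TFP growth = 5.78 − 4.1185 = 1.6615%.

1.66%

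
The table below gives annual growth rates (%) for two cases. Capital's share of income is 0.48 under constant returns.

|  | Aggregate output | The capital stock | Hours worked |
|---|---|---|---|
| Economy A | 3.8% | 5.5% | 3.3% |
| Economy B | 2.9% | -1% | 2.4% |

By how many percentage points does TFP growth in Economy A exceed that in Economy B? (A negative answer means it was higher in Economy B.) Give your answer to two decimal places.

-2.69 percentage points

Labor's share = 1 − 0.48 = 0.52.
Economy A: TFP = 3.8 − 2.64 − 1.716 = -0.556%.
Economy B: TFP = 2.9 + 0.48 − 1.248 = 2.132%.
Difference = -0.556 − (2.132) = -2.688 pp.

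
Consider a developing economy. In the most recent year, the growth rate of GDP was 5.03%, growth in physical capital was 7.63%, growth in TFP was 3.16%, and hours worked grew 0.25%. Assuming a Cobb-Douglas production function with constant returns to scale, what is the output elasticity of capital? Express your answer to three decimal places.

gY = gA + α·gK + (1−α)·gL, so gY − gA − gL = α(gK − gL).
5.03 − 3.16 − 0.25 = α × (7.63 − 0.25).
1.62 = 7.38 α, so α = 0.21951.

0.220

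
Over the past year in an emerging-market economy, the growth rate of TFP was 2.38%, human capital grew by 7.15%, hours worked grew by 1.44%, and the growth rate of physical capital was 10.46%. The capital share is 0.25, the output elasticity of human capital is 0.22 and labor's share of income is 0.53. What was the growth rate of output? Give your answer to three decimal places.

7.331%

Labor's share = 1 − 0.25 − 0.22 = 0.53.
Physical capital: 0.25 × 10.46 = 2.615 pp.
Human capital: 0.22 × 7.15 = 1.573 pp.
Hours worked: 0.53 × 1.44 = 0.7632 pp.
Output growth = 2.38 + 4.9512 = 7.3312%.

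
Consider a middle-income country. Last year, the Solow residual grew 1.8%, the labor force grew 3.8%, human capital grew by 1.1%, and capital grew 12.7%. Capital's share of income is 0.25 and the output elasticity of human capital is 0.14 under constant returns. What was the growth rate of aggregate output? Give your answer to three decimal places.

Labor's share = 1 − 0.25 − 0.14 = 0.61.
Capital: 0.25 × 12.7 = 3.175 pp.
Human capital: 0.14 × 1.1 = 0.154 pp.
The labor force: 0.61 × 3.8 = 2.318 pp.
Output growth = 1.8 + 5.647 = 7.447%.

7.447%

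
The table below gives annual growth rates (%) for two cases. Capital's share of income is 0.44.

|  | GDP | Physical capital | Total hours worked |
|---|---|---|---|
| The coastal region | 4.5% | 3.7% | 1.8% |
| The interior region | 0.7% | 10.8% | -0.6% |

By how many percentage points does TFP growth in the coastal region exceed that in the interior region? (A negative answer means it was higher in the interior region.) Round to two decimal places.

5.58 percentage points

Labor's share = 1 − 0.44 = 0.56.
The coastal region: TFP = 4.5 − 1.628 − 1.008 = 1.864%.
The interior region: TFP = 0.7 − 4.752 + 0.336 = -3.716%.
Difference = 1.864 − (-3.716) = 5.58 pp.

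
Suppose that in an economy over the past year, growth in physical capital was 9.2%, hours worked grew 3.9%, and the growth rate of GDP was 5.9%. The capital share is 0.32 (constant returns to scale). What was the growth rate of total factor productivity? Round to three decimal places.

0.304%

Labor's share = 1 − 0.32 = 0.68.
Physical capital: 0.32 × 9.2 = 2.944 pp.
Hours worked: 0.68 × 3.9 = 2.652 pp.
TFP growth = 5.9 − 5.596 = 0.304%.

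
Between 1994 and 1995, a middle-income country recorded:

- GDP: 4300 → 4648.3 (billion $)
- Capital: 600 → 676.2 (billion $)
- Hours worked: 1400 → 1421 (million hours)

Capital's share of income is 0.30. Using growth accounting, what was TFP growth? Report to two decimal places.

TFP grew 3.24%.

GDP growth = (4648.3 − 4300) / 4300 = 8.1%.
Capital growth = (676.2 − 600) / 600 = 12.7%.
Hours worked growth = (1421 − 1400) / 1400 = 1.5%.
Labor's share = 1 − 0.3 = 0.7.
Capital: 0.3 × 12.7 = 3.81 pp.
Hours worked: 0.7 × 1.5 = 1.05 pp.
TFP growth = 8.1 − 4.86 = 3.24%.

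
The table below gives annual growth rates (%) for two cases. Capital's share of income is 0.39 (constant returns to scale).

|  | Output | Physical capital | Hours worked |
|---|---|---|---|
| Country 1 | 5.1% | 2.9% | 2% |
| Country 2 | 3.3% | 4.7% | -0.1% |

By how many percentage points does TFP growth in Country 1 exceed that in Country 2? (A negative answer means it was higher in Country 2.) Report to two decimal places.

1.22 percentage points

Labor's share = 1 − 0.39 = 0.61.
Country 1: TFP = 5.1 − 1.131 − 1.22 = 2.749%.
Country 2: TFP = 3.3 − 1.833 + 0.061 = 1.528%.
Difference = 2.749 − (1.528) = 1.221 pp.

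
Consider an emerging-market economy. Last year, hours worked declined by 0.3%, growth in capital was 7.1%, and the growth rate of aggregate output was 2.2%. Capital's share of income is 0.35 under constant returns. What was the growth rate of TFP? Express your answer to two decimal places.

-0.09%

Labor's share = 1 − 0.35 = 0.65.
Capital: 0.35 × 7.1 = 2.485 pp.
Hours worked: 0.65 × (-0.3) = -0.195 pp.
TFP growth = 2.2 − 2.29 = -0.09%.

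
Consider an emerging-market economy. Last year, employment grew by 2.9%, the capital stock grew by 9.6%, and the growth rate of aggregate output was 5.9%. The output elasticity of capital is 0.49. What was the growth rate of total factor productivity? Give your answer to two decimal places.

Labor's share = 1 − 0.49 = 0.51.
The capital stock: 0.49 × 9.6 = 4.704 pp.
Employment: 0.51 × 2.9 = 1.479 pp.
TFP growth = 5.9 − 6.183 = -0.283%.

-0.28%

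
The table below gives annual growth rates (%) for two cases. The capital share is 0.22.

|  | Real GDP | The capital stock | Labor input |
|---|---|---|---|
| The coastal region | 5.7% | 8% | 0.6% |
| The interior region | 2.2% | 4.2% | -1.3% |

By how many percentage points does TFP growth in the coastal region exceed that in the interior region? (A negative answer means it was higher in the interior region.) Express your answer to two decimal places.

1.18 percentage points

Labor's share = 1 − 0.22 = 0.78.
The coastal region: TFP = 5.7 − 1.76 − 0.468 = 3.472%.
The interior region: TFP = 2.2 − 0.924 + 1.014 = 2.29%.
Difference = 3.472 − (2.29) = 1.182 pp.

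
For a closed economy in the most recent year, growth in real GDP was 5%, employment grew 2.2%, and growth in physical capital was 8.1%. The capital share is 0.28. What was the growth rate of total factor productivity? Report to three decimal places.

Labor's share = 1 − 0.28 = 0.72.
Physical capital: 0.28 × 8.1 = 2.268 pp.
Employment: 0.72 × 2.2 = 1.584 pp.
TFP growth = 5 − 3.852 = 1.148%.

1.148%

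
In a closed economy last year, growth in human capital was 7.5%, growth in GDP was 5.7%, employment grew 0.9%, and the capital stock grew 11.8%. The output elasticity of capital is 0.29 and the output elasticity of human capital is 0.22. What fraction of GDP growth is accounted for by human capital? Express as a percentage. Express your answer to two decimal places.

28.95%

Human capital contributed 0.22 × 7.5 = 1.65 pp.
Share of growth = 1.65 / 5.7 × 100 = 28.9474%.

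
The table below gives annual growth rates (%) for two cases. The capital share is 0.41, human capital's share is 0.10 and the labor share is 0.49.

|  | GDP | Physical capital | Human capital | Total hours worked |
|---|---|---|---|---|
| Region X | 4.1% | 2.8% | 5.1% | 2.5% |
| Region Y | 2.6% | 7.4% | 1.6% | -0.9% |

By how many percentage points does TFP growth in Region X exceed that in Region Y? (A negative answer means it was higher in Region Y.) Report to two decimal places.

Labor's share = 1 − 0.41 − 0.1 = 0.49.
Region X: TFP = 4.1 − 1.148 − 0.51 − 1.225 = 1.217%.
Region Y: TFP = 2.6 − 3.034 − 0.16 + 0.441 = -0.153%.
Difference = 1.217 − (-0.153) = 1.37 pp.

1.37 percentage points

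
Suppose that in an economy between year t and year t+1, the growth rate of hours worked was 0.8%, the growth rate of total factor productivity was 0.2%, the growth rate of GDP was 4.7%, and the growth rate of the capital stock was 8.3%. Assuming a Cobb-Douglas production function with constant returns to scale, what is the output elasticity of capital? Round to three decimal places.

gY = gA + α·gK + (1−α)·gL, so gY − gA − gL = α(gK − gL).
4.7 − 0.2 − 0.8 = α × (8.3 − 0.8).
3.7 = 7.5 α, so α = 0.49333.

0.493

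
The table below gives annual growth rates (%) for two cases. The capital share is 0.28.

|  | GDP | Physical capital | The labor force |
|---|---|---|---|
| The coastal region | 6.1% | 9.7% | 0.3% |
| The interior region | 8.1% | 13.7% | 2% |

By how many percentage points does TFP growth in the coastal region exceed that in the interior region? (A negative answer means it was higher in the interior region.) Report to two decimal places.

Labor's share = 1 − 0.28 = 0.72.
The coastal region: TFP = 6.1 − 2.716 − 0.216 = 3.168%.
The interior region: TFP = 8.1 − 3.836 − 1.44 = 2.824%.
Difference = 3.168 − (2.824) = 0.344 pp.

0.34 percentage points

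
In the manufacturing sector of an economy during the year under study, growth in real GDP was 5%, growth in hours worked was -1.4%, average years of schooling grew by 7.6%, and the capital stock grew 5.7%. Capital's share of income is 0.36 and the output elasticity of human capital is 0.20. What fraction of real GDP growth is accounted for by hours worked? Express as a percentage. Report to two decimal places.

Labor's share = 1 − 0.36 − 0.2 = 0.44.
Hours worked contributed 0.44 × (-1.4) = -0.616 pp.
Share of growth = -0.616 / 5 × 100 = -12.32%.

Hours worked accounted for -12.32% of growth.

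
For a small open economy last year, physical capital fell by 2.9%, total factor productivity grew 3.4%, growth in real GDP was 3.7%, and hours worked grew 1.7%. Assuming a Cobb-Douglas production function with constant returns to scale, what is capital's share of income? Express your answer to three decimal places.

gY = gA + α·gK + (1−α)·gL, so gY − gA − gL = α(gK − gL).
3.7 − 3.4 − 1.7 = α × (-2.9 − 1.7).
-1.4 = -4.6 α, so α = 0.30435.

α = 0.304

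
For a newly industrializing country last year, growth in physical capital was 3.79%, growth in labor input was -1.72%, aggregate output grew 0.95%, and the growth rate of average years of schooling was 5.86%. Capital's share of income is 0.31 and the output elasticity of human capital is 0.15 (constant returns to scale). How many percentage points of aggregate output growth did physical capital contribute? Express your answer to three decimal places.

Contribution = share × growth = 0.31 × 3.79 = 1.1749 pp.

1.175 pp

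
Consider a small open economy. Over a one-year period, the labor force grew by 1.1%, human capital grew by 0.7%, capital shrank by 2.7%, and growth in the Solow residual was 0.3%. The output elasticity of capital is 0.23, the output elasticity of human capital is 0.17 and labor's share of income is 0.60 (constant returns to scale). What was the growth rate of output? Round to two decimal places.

Labor's share = 1 − 0.23 − 0.17 = 0.6.
Capital: 0.23 × (-2.7) = -0.621 pp.
Human capital: 0.17 × 0.7 = 0.119 pp.
The labor force: 0.6 × 1.1 = 0.66 pp.
Output growth = 0.3 + 0.158 = 0.458%.

Output grew 0.46%.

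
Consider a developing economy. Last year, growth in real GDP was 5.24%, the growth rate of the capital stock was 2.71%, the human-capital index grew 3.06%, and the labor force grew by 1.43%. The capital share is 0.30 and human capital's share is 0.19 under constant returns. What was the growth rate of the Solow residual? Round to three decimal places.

Labor's share = 1 − 0.3 − 0.19 = 0.51.
The capital stock: 0.3 × 2.71 = 0.813 pp.
The human-capital index: 0.19 × 3.06 = 0.5814 pp.
The labor force: 0.51 × 1.43 = 0.7293 pp.
TFP growth = 5.24 − 2.1237 = 3.1163%.

The Solow residual growth was 3.116%.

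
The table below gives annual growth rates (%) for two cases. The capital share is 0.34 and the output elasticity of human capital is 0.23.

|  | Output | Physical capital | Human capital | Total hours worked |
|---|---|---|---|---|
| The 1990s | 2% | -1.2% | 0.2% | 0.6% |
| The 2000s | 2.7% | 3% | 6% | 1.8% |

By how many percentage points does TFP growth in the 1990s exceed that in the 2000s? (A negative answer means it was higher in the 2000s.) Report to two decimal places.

2.58 percentage points

Labor's share = 1 − 0.34 − 0.23 = 0.43.
The 1990s: TFP = 2 + 0.408 − 0.046 − 0.258 = 2.104%.
The 2000s: TFP = 2.7 − 1.02 − 1.38 − 0.774 = -0.474%.
Difference = 2.104 − (-0.474) = 2.578 pp.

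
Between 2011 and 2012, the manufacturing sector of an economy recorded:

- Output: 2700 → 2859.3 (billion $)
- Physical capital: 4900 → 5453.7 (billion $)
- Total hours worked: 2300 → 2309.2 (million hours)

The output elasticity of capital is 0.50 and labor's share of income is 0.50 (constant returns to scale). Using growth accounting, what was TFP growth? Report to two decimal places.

0.05%

Output growth = (2859.3 − 2700) / 2700 = 5.9%.
Physical capital growth = (5453.7 − 4900) / 4900 = 11.3%.
Total hours worked growth = (2309.2 − 2300) / 2300 = 0.4%.
Labor's share = 1 − 0.5 = 0.5.
Physical capital: 0.5 × 11.3 = 5.65 pp.
Total hours worked: 0.5 × 0.4 = 0.2 pp.
TFP growth = 5.9 − 5.85 = 0.05%.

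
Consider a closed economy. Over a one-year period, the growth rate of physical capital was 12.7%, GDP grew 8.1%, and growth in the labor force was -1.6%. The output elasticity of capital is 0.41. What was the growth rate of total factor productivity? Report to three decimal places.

Labor's share = 1 − 0.41 = 0.59.
Physical capital: 0.41 × 12.7 = 5.207 pp.
The labor force: 0.59 × (-1.6) = -0.944 pp.
TFP growth = 8.1 − 4.263 = 3.837%.

Total factor productivity grew 3.837%.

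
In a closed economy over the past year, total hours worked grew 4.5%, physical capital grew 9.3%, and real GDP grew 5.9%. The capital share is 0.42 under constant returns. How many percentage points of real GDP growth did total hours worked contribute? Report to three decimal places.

2.610 percentage points

Labor's share = 1 − 0.42 = 0.58.
Contribution = share × growth = 0.58 × 4.5 = 2.61 pp.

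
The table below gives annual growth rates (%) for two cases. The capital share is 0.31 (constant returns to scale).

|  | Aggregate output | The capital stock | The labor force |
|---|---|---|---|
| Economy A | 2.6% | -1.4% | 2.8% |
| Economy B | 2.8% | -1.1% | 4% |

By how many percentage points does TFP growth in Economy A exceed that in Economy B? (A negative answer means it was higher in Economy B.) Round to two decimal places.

0.72 percentage points

Labor's share = 1 − 0.31 = 0.69.
Economy A: TFP = 2.6 + 0.434 − 1.932 = 1.102%.
Economy B: TFP = 2.8 + 0.341 − 2.76 = 0.381%.
Difference = 1.102 − (0.381) = 0.721 pp.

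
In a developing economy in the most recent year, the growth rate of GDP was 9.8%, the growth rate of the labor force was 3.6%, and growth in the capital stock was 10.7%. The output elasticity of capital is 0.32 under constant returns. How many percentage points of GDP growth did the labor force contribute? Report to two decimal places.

Labor's share = 1 − 0.32 = 0.68.
Contribution = share × growth = 0.68 × 3.6 = 2.448 pp.

2.45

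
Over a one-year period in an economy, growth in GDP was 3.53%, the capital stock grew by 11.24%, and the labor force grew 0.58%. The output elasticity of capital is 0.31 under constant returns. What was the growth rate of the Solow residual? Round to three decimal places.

Labor's share = 1 − 0.31 = 0.69.
The capital stock: 0.31 × 11.24 = 3.4844 pp.
The labor force: 0.69 × 0.58 = 0.4002 pp.
TFP growth = 3.53 − 3.8846 = -0.3546%.

-0.355%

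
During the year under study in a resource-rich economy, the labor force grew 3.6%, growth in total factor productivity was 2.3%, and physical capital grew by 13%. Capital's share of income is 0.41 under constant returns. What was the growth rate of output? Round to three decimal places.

9.754%

Labor's share = 1 − 0.41 = 0.59.
Physical capital: 0.41 × 13 = 5.33 pp.
The labor force: 0.59 × 3.6 = 2.124 pp.
Output growth = 2.3 + 7.454 = 9.754%.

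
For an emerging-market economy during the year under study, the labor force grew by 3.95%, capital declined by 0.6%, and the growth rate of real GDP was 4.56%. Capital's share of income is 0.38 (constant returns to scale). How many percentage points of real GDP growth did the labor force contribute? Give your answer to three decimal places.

Labor's share = 1 − 0.38 = 0.62.
Contribution = share × growth = 0.62 × 3.95 = 2.449 pp.

2.449 pp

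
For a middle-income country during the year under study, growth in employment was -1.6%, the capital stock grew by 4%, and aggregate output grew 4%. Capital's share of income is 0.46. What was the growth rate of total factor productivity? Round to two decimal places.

3.02%

Labor's share = 1 − 0.46 = 0.54.
The capital stock: 0.46 × 4 = 1.84 pp.
Employment: 0.54 × (-1.6) = -0.864 pp.
TFP growth = 4 − 0.976 = 3.024%.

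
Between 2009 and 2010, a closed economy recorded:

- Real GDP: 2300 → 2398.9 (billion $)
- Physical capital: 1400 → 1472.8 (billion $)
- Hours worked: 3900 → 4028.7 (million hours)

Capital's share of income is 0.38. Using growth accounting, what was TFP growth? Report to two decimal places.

TFP growth was 0.28%.

Real GDP growth = (2398.9 − 2300) / 2300 = 4.3%.
Physical capital growth = (1472.8 − 1400) / 1400 = 5.2%.
Hours worked growth = (4028.7 − 3900) / 3900 = 3.3%.
Labor's share = 1 − 0.38 = 0.62.
Physical capital: 0.38 × 5.2 = 1.976 pp.
Hours worked: 0.62 × 3.3 = 2.046 pp.
TFP growth = 4.3 − 4.022 = 0.278%.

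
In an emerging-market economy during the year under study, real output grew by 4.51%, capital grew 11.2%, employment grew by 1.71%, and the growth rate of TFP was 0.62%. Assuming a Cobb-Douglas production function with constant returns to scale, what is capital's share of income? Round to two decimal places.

Capital's share of income is 0.23.

gY = gA + α·gK + (1−α)·gL, so gY − gA − gL = α(gK − gL).
4.51 − 0.62 − 1.71 = α × (11.2 − 1.71).
2.18 = 9.49 α, so α = 0.2297.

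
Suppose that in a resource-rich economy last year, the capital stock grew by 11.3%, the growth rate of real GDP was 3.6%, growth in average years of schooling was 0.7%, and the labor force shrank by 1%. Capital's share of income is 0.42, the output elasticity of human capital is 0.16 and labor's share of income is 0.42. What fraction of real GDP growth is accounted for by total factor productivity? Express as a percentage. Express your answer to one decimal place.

-23.3%

Labor's share = 1 − 0.42 − 0.16 = 0.42.
The capital stock: 0.42 × 11.3 = 4.746 pp.
Average years of schooling: 0.16 × 0.7 = 0.112 pp.
The labor force: 0.42 × (-1) = -0.42 pp.
TFP growth = 3.6 − 4.438 = -0.838%.
TFP share of growth = -0.838 / 3.6 × 100 = -23.278%.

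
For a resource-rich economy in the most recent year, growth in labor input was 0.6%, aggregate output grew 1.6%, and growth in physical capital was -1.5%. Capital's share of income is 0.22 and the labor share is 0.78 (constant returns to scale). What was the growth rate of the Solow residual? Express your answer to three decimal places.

1.462%

Labor's share = 1 − 0.22 = 0.78.
Physical capital: 0.22 × (-1.5) = -0.33 pp.
Labor input: 0.78 × 0.6 = 0.468 pp.
TFP growth = 1.6 − 0.138 = 1.462%.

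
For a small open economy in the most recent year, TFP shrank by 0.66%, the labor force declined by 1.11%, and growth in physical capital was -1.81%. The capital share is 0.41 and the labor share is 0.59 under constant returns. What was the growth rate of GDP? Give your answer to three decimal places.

-2.057%

Labor's share = 1 − 0.41 = 0.59.
Physical capital: 0.41 × (-1.81) = -0.7421 pp.
The labor force: 0.59 × (-1.11) = -0.6549 pp.
Output growth = -0.66 + (-1.397) = -2.057%.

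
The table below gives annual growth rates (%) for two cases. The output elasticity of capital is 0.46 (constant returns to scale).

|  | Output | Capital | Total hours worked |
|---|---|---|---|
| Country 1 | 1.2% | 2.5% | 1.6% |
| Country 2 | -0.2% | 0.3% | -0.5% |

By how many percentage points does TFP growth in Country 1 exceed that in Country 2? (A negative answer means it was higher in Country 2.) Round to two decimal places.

-0.75 percentage points

Labor's share = 1 − 0.46 = 0.54.
Country 1: TFP = 1.2 − 1.15 − 0.864 = -0.814%.
Country 2: TFP = -0.2 − 0.138 + 0.27 = -0.068%.
Difference = -0.814 − (-0.068) = -0.746 pp.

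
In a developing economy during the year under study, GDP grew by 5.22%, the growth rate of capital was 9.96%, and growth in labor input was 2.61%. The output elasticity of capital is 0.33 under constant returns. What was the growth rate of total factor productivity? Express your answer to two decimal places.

0.18%

Labor's share = 1 − 0.33 = 0.67.
Capital: 0.33 × 9.96 = 3.2868 pp.
Labor input: 0.67 × 2.61 = 1.7487 pp.
TFP growth = 5.22 − 5.0355 = 0.1845%.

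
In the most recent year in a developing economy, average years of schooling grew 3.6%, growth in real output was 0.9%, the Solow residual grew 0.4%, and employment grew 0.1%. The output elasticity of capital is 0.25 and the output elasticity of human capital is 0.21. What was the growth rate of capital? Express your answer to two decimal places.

Labor's share = 1 − 0.25 − 0.21 = 0.54.
gY = gA + 0.21×3.6 + 0.54×0.1 + 0.25×g.
0.25×g = 0.9 − 0.4 − 0.81 = -0.31.
g = -0.31 / 0.25 = -1.24%.

-1.24%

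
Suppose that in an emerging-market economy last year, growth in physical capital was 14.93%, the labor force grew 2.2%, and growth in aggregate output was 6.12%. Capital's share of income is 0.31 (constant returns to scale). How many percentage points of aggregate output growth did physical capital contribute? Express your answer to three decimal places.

Contribution = share × growth = 0.31 × 14.93 = 4.6283 pp.

4.628 pp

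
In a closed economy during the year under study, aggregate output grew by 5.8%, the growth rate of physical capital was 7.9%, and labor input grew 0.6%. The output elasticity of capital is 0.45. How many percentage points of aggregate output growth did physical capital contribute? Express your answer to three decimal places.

Contribution = share × growth = 0.45 × 7.9 = 3.555 pp.

3.555 pp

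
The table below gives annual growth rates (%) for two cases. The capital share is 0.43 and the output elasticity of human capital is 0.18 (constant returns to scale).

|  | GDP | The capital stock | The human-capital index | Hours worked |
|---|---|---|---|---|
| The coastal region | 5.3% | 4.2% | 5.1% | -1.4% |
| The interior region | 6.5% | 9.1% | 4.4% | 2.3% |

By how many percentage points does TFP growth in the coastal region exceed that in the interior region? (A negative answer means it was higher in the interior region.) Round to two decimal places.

Labor's share = 1 − 0.43 − 0.18 = 0.39.
The coastal region: TFP = 5.3 − 1.806 − 0.918 + 0.546 = 3.122%.
The interior region: TFP = 6.5 − 3.913 − 0.792 − 0.897 = 0.898%.
Difference = 3.122 − (0.898) = 2.224 pp.

2.22 percentage points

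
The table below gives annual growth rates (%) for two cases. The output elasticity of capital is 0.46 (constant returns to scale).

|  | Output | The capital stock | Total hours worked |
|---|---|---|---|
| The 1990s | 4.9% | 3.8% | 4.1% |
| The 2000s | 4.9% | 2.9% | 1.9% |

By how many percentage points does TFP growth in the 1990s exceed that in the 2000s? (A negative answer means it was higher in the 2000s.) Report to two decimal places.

Labor's share = 1 − 0.46 = 0.54.
The 1990s: TFP = 4.9 − 1.748 − 2.214 = 0.938%.
The 2000s: TFP = 4.9 − 1.334 − 1.026 = 2.54%.
Difference = 0.938 − (2.54) = -1.602 pp.

-1.60 percentage points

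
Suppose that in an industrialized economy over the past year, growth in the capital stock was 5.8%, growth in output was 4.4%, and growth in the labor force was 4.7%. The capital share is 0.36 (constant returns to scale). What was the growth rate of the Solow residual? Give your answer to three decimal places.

Labor's share = 1 − 0.36 = 0.64.
The capital stock: 0.36 × 5.8 = 2.088 pp.
The labor force: 0.64 × 4.7 = 3.008 pp.
TFP growth = 4.4 − 5.096 = -0.696%.

-0.696%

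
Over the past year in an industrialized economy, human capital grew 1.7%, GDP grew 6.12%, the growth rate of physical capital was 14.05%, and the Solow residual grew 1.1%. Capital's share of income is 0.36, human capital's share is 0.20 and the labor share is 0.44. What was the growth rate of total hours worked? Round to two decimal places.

Labor's share = 1 − 0.36 − 0.2 = 0.44.
gY = gA + 0.36×14.05 + 0.2×1.7 + 0.44×g.
0.44×g = 6.12 − 1.1 − 5.398 = -0.378.
g = -0.378 / 0.44 = -0.8591%.

-0.86%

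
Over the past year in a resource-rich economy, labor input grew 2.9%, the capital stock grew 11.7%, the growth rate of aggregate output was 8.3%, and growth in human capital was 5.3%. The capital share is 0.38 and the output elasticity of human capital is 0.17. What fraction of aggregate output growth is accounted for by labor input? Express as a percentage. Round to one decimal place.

15.7%

Labor's share = 1 − 0.38 − 0.17 = 0.45.
Labor input contributed 0.45 × 2.9 = 1.305 pp.
Share of growth = 1.305 / 8.3 × 100 = 15.723%.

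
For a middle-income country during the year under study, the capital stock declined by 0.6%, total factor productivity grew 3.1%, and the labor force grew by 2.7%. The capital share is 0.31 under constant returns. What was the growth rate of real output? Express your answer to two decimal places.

Labor's share = 1 − 0.31 = 0.69.
The capital stock: 0.31 × (-0.6) = -0.186 pp.
The labor force: 0.69 × 2.7 = 1.863 pp.
Output growth = 3.1 + 1.677 = 4.777%.

Real output growth was 4.78%.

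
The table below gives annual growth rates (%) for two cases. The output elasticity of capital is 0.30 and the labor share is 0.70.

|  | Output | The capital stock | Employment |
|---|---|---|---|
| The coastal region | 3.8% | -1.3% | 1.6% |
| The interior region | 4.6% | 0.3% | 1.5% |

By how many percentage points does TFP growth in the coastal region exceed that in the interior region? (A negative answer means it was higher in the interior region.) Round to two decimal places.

Labor's share = 1 − 0.3 = 0.7.
The coastal region: TFP = 3.8 + 0.39 − 1.12 = 3.07%.
The interior region: TFP = 4.6 − 0.09 − 1.05 = 3.46%.
Difference = 3.07 − (3.46) = -0.39 pp.

-0.39 percentage points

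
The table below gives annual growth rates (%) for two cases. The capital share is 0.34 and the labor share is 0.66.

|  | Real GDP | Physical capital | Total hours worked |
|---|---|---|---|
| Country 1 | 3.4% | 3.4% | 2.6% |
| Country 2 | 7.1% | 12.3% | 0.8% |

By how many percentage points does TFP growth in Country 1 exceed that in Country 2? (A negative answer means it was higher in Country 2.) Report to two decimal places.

Labor's share = 1 − 0.34 = 0.66.
Country 1: TFP = 3.4 − 1.156 − 1.716 = 0.528%.
Country 2: TFP = 7.1 − 4.182 − 0.528 = 2.39%.
Difference = 0.528 − (2.39) = -1.862 pp.

-1.86 percentage points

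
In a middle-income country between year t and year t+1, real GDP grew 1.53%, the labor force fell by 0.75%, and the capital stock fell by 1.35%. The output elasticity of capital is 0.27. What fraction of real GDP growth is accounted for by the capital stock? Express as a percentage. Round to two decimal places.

The capital stock contributed 0.27 × (-1.35) = -0.3645 pp.
Share of growth = -0.3645 / 1.53 × 100 = -23.8235%.

The capital stock accounted for -23.82% of growth.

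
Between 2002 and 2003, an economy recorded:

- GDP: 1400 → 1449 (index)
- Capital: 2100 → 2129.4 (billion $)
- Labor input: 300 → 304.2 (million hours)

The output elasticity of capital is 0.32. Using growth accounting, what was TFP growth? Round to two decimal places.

GDP growth = (1449 − 1400) / 1400 = 3.5%.
Capital growth = (2129.4 − 2100) / 2100 = 1.4%.
Labor input growth = (304.2 − 300) / 300 = 1.4%.
Labor's share = 1 − 0.32 = 0.68.
Capital: 0.32 × 1.4 = 0.448 pp.
Labor input: 0.68 × 1.4 = 0.952 pp.
TFP growth = 3.5 − 1.4 = 2.1%.

TFP growth was 2.10%.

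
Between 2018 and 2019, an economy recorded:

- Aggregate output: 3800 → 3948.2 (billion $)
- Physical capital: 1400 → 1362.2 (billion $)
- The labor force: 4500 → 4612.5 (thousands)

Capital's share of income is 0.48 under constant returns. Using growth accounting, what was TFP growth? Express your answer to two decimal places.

Aggregate output growth = (3948.2 − 3800) / 3800 = 3.9%.
Physical capital growth = (1362.2 − 1400) / 1400 = -2.7%.
The labor force growth = (4612.5 − 4500) / 4500 = 2.5%.
Labor's share = 1 − 0.48 = 0.52.
Physical capital: 0.48 × (-2.7) = -1.296 pp.
The labor force: 0.52 × 2.5 = 1.3 pp.
TFP growth = 3.9 − 0.004 = 3.896%.

3.90%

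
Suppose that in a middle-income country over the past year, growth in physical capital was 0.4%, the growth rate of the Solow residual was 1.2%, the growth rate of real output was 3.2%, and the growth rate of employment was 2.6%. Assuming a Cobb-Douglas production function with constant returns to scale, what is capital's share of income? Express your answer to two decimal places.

gY = gA + α·gK + (1−α)·gL, so gY − gA − gL = α(gK − gL).
3.2 − 1.2 − 2.6 = α × (0.4 − 2.6).
-0.6 = -2.2 α, so α = 0.2727.

α = 0.27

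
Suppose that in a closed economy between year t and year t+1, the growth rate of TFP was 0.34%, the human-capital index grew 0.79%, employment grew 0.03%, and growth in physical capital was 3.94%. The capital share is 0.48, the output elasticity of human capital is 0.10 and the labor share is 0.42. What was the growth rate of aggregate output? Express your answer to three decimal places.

Aggregate output growth was 2.323%.

Labor's share = 1 − 0.48 − 0.1 = 0.42.
Physical capital: 0.48 × 3.94 = 1.8912 pp.
The human-capital index: 0.1 × 0.79 = 0.079 pp.
Employment: 0.42 × 0.03 = 0.0126 pp.
Output growth = 0.34 + 1.9828 = 2.3228%.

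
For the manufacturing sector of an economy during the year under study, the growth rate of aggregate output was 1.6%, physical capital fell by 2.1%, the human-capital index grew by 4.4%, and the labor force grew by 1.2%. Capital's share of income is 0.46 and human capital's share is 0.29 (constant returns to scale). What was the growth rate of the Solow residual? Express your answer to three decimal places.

0.990%

Labor's share = 1 − 0.46 − 0.29 = 0.25.
Physical capital: 0.46 × (-2.1) = -0.966 pp.
The human-capital index: 0.29 × 4.4 = 1.276 pp.
The labor force: 0.25 × 1.2 = 0.3 pp.
TFP growth = 1.6 − 0.61 = 0.99%.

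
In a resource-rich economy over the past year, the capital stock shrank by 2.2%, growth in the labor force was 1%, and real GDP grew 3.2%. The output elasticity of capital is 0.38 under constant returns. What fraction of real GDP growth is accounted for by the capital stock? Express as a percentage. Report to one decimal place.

The capital stock contributed 0.38 × (-2.2) = -0.836 pp.
Share of growth = -0.836 / 3.2 × 100 = -26.125%.

The capital stock accounted for -26.1% of growth.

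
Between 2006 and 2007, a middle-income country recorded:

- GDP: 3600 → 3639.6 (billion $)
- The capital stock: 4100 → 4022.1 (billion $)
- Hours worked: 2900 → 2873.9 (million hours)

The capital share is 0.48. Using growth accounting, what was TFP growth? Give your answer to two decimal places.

GDP growth = (3639.6 − 3600) / 3600 = 1.1%.
The capital stock growth = (4022.1 − 4100) / 4100 = -1.9%.
Hours worked growth = (2873.9 − 2900) / 2900 = -0.9%.
Labor's share = 1 − 0.48 = 0.52.
The capital stock: 0.48 × (-1.9) = -0.912 pp.
Hours worked: 0.52 × (-0.9) = -0.468 pp.
TFP growth = 1.1 + 1.38 = 2.48%.

TFP grew 2.48%.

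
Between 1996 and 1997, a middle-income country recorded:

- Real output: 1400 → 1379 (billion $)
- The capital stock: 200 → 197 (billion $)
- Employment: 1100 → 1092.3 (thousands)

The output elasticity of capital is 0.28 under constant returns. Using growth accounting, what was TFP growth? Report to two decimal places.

Real output growth = (1379 − 1400) / 1400 = -1.5%.
The capital stock growth = (197 − 200) / 200 = -1.5%.
Employment growth = (1092.3 − 1100) / 1100 = -0.7%.
Labor's share = 1 − 0.28 = 0.72.
The capital stock: 0.28 × (-1.5) = -0.42 pp.
Employment: 0.72 × (-0.7) = -0.504 pp.
TFP growth = -1.5 + 0.924 = -0.576%.

-0.58%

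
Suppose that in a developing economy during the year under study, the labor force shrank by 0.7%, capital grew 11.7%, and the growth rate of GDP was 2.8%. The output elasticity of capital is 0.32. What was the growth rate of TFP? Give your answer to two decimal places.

Labor's share = 1 − 0.32 = 0.68.
Capital: 0.32 × 11.7 = 3.744 pp.
The labor force: 0.68 × (-0.7) = -0.476 pp.
TFP growth = 2.8 − 3.268 = -0.468%.

-0.47%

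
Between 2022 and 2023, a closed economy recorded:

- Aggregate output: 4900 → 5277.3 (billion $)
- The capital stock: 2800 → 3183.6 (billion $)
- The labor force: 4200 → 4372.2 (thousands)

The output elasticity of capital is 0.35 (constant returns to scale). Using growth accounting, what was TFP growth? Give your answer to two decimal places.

Aggregate output growth = (5277.3 − 4900) / 4900 = 7.7%.
The capital stock growth = (3183.6 − 2800) / 2800 = 13.7%.
The labor force growth = (4372.2 − 4200) / 4200 = 4.1%.
Labor's share = 1 − 0.35 = 0.65.
The capital stock: 0.35 × 13.7 = 4.795 pp.
The labor force: 0.65 × 4.1 = 2.665 pp.
TFP growth = 7.7 − 7.46 = 0.24%.

0.24%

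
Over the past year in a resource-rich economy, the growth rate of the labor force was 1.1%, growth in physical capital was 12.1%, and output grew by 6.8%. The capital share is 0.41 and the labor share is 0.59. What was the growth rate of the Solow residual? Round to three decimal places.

The Solow residual grew 1.190%.

Labor's share = 1 − 0.41 = 0.59.
Physical capital: 0.41 × 12.1 = 4.961 pp.
The labor force: 0.59 × 1.1 = 0.649 pp.
TFP growth = 6.8 − 5.61 = 1.19%.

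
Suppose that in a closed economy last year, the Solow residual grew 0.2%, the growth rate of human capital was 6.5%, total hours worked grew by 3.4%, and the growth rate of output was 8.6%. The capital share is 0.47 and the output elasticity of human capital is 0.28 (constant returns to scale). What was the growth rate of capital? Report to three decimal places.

12.191%

Labor's share = 1 − 0.47 − 0.28 = 0.25.
gY = gA + 0.28×6.5 + 0.25×3.4 + 0.47×g.
0.47×g = 8.6 − 0.2 − 2.67 = 5.73.
g = 5.73 / 0.47 = 12.19149%.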